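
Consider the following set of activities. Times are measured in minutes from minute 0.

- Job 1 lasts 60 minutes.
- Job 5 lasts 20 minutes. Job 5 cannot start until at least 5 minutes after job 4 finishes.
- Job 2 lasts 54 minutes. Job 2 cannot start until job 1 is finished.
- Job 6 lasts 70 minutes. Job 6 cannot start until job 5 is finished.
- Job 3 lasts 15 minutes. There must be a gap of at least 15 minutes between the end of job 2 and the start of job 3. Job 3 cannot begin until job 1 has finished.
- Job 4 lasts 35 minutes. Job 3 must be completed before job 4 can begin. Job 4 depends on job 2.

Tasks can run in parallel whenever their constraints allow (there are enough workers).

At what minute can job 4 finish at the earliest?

179

Nothing blocks job 1, so it runs from minute 0 to minute 60.
After job 1 (finishes minute 60), job 2 can start at minute 60 and finishes at minute 114.
Job 3 has to wait for job 2 (finishes minute 114, plus 15-minute gap → minute 129); job 1 (finishes minute 60). The latest of these is minute 129, so job 3 runs minute 129 to 129 + 15 = minute 144.
For job 4: job 3 (finishes minute 144); job 2 (finishes minute 114). Taking the maximum gives a start of minute 144, and it finishes at 144 + 35 = minute 179.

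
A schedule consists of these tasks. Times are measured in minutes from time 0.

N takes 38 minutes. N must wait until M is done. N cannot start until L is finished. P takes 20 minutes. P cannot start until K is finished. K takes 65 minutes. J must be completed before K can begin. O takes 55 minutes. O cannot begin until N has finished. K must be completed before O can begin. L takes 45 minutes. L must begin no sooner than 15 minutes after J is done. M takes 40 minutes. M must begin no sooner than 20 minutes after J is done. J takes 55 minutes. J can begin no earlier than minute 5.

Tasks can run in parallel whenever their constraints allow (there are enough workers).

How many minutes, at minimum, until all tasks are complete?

After its own release at minute 5, J can start at minute 5 and finishes at minute 60.
After J (finishes minute 60, plus 20-minute gap → minute 80), M can start at minute 80 and finishes at minute 120.
L cannot begin until J (finishes minute 60, plus 15-minute gap → minute 75). It runs from minute 75 to 75 + 45 = minute 120.
N has to wait for M (finishes minute 120); L (finishes minute 120). The latest of these is minute 120, so N runs minute 120 to 120 + 38 = minute 158.
After J (finishes minute 60), K can start at minute 60 and finishes at minute 125.
P waits on K (finishes minute 125), so it starts at minute 125 and finishes at 125 + 20 = minute 145.
O cannot start until N (finishes minute 158); K (finishes minute 125). The controlling bound is minute 158, so O finishes at 158 + 55 = minute 213.
All tasks are finished once the last one completes. Finish times: J at 60, K at 125, L at 120, M at 120, N at 158, O at 213, P at 145. The latest is minute 213.

213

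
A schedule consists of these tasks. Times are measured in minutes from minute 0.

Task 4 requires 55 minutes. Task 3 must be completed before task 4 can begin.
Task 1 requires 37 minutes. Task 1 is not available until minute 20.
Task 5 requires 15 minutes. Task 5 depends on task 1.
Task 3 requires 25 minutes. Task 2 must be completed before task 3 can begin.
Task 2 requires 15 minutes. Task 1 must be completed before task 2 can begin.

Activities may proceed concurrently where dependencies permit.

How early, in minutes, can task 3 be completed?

97

Task 1 cannot begin until its own release at minute 20. It runs from minute 20 to 20 + 37 = minute 57.
Task 2 cannot begin until task 1 (finishes minute 57). It runs from minute 57 to 57 + 15 = minute 72.
Task 3 waits on task 2 (finishes minute 72), so it starts at minute 72 and finishes at 72 + 25 = minute 97.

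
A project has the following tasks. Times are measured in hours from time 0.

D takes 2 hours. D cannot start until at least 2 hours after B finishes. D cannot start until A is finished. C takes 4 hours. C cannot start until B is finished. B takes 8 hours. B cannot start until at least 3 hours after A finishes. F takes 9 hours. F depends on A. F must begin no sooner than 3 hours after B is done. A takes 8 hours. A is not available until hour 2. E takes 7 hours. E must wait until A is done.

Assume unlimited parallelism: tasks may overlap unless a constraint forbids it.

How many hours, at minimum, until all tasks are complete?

33

A waits on its own release at hour 2, so it starts at hour 2 and finishes at 2 + 8 = hour 10.
E waits on A (finishes hour 10), so it starts at hour 10 and finishes at 10 + 7 = hour 17.
After A (finishes hour 10, plus 3-hour gap → hour 13), B can start at hour 13 and finishes at hour 21.
F has to wait for A (finishes hour 10); B (finishes hour 21, plus 3-hour gap → hour 24). The latest of these is hour 24, so F runs hour 24 to 24 + 9 = hour 33.
D cannot start until B (finishes hour 21, plus 2-hour gap → hour 23); A (finishes hour 10). The controlling bound is hour 23, so D finishes at 23 + 2 = hour 25.
C waits on B (finishes hour 21), so it starts at hour 21 and finishes at 21 + 4 = hour 25.
All tasks are finished once the last one completes. Finish times: A at 10, B at 21, C at 25, D at 25, E at 17, F at 33. The latest is hour 33.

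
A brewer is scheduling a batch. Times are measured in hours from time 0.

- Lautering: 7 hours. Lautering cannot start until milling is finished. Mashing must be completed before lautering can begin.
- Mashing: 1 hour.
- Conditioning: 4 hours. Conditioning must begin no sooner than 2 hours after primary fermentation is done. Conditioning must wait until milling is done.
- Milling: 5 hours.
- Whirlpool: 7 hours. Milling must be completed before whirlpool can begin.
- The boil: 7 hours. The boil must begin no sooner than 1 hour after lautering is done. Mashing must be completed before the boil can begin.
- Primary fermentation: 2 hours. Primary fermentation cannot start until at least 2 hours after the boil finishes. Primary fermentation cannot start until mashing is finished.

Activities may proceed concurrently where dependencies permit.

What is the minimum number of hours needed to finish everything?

Mashing has no prerequisites, so it starts at hour 0 and finishes at hour 1.
Milling can start immediately at hour 0; it finishes at hour 5.
After milling (finishes hour 5), whirlpool can start at hour 5 and finishes at hour 12.
Lautering has to wait for milling (finishes hour 5); mashing (finishes hour 1). The latest of these is hour 5, so lautering runs hour 5 to 5 + 7 = hour 12.
For the boil: lautering (finishes hour 12, plus 1-hour gap → hour 13); mashing (finishes hour 1). Taking the maximum gives a start of hour 13, and it finishes at 13 + 7 = hour 20.
For primary fermentation: the boil (finishes hour 20, plus 2-hour gap → hour 22); mashing (finishes hour 1). Taking the maximum gives a start of hour 22, and it finishes at 22 + 2 = hour 24.
For conditioning: primary fermentation (finishes hour 24, plus 2-hour gap → hour 26); milling (finishes hour 5). Taking the maximum gives a start of hour 26, and it finishes at 26 + 4 = hour 30.
All tasks are finished once the last one completes. Finish times: Milling at 5, Mashing at 1, Lautering at 12, The boil at 20, Whirlpool at 12, Primary fermentation at 24, Conditioning at 30. The latest is hour 30.

30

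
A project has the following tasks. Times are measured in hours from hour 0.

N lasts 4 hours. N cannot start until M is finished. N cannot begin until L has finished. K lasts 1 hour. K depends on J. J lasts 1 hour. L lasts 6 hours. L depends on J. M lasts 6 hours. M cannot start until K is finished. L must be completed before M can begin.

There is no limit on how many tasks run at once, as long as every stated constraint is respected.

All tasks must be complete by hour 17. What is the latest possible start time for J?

0

N has no dependents, so it just needs to finish by hour 17. Starting by 17 − 4 = hour 13 achieves that.
M has to be done before N (must start by hour 13). That means finishing by hour 13, i.e. starting by 13 − 6 = hour 7.
K has to be done before M (must start by hour 7). That means finishing by hour 7, i.e. starting by 7 − 1 = hour 6.
L feeds M (must start by hour 7); N (must start by hour 13). Taking the minimum, L must finish by hour 7 and start by 7 − 6 = hour 1.
For J: K (must start by hour 6); L (must start by hour 1). The most restrictive is hour 1; with a 1-hour duration, J must start by hour 0.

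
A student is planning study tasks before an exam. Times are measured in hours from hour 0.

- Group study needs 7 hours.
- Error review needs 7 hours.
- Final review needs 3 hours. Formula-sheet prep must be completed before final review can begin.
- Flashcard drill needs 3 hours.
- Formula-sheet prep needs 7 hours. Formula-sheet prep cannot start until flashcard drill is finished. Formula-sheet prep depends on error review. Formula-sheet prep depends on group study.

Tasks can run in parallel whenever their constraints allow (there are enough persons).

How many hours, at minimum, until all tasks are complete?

Group study can start immediately at hour 0; it finishes at hour 7.
Error review has no prerequisites, so it starts at hour 0 and finishes at hour 7.
Flashcard drill has no prerequisites, so it starts at hour 0 and finishes at hour 3.
For formula-sheet prep: flashcard drill (finishes hour 3); error review (finishes hour 7); group study (finishes hour 7). Taking the maximum gives a start of hour 7, and it finishes at 7 + 7 = hour 14.
After formula-sheet prep (finishes hour 14), final review can start at hour 14 and finishes at hour 17.
All tasks are finished once the last one completes. Finish times: Flashcard drill at 3, Error review at 7, Group study at 7, Formula-sheet prep at 14, Final review at 17. The latest is hour 17.

17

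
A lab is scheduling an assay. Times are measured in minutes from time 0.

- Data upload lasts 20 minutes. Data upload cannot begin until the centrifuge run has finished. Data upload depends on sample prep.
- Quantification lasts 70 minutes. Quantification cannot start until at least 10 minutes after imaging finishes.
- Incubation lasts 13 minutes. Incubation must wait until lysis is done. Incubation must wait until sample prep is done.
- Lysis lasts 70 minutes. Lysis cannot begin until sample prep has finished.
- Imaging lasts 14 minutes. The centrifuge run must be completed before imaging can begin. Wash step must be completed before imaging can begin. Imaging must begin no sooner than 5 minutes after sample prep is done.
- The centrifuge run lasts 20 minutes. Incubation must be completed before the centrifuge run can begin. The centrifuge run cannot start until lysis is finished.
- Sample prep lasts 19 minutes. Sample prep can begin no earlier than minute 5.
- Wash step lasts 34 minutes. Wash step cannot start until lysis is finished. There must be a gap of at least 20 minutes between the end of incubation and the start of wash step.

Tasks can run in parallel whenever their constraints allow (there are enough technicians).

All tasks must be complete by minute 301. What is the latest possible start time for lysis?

70

Nothing follows quantification; the deadline of minute 301 is its only limit. It must start by 301 − 70 = minute 231.
Imaging must finish before quantification (must start by minute 231, minus 10-minute gap → minute 221). With a 14-minute duration, imaging must start by 221 − 14 = minute 207.
Data upload must finish by minute 301; it takes 20 minutes, so it must start by 301 − 20 = minute 281.
The centrifuge run has several dependents: imaging (must start by minute 207); data upload (must start by minute 281). The earliest of those limits is minute 207, so the centrifuge run must start by 207 − 20 = minute 187.
Wash step feeds into imaging (must start by minute 207); so wash step must finish by minute 207 and therefore start by minute 173.
Incubation has several dependents: the centrifuge run (must start by minute 187); wash step (must start by minute 173, minus 20-minute gap → minute 153). The earliest of those limits is minute 153, so incubation must start by 153 − 13 = minute 140.
Lysis has several dependents: incubation (must start by minute 140); the centrifuge run (must start by minute 187); wash step (must start by minute 173). The earliest of those limits is minute 140, so lysis must start by 140 − 70 = minute 70.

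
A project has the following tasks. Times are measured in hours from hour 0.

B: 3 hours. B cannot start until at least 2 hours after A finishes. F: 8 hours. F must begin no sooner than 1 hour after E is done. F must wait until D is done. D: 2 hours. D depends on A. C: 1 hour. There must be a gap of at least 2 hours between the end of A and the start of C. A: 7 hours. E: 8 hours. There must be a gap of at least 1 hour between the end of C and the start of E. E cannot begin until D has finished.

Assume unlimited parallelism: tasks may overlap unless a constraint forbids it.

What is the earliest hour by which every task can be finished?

28

A has no prerequisites, so it starts at hour 0 and finishes at hour 7.
D cannot begin until A (finishes hour 7). It runs from hour 7 to 7 + 2 = hour 9.
After A (finishes hour 7, plus 2-hour gap → hour 9), C can start at hour 9 and finishes at hour 10.
E needs all of C (finishes hour 10, plus 1-hour gap → hour 11); D (finishes hour 9). That puts its earliest start at hour 11; it finishes at 11 + 8 = hour 19.
F cannot start until E (finishes hour 19, plus 1-hour gap → hour 20); D (finishes hour 9). The controlling bound is hour 20, so F finishes at 20 + 8 = hour 28.
After A (finishes hour 7, plus 2-hour gap → hour 9), B can start at hour 9 and finishes at hour 12.
All tasks are finished once the last one completes. Finish times: A at 7, B at 12, C at 10, D at 9, E at 19, F at 28. The latest is hour 28.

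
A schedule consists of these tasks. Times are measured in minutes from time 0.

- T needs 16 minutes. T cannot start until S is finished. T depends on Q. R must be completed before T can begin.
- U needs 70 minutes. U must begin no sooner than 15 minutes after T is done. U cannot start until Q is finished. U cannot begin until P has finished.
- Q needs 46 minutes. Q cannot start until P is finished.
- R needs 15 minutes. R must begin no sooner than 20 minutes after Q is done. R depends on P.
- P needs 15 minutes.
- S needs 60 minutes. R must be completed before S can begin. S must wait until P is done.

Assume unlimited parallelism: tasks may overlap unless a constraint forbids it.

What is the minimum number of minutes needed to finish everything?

Nothing blocks P, so it runs from minute 0 to minute 15.
After P (finishes minute 15), Q can start at minute 15 and finishes at minute 61.
R has to wait for Q (finishes minute 61, plus 20-minute gap → minute 81); P (finishes minute 15). The latest of these is minute 81, so R runs minute 81 to 81 + 15 = minute 96.
S has to wait for R (finishes minute 96); P (finishes minute 15). The latest of these is minute 96, so S runs minute 96 to 96 + 60 = minute 156.
For T: S (finishes minute 156); Q (finishes minute 61); R (finishes minute 96). Taking the maximum gives a start of minute 156, and it finishes at 156 + 16 = minute 172.
U has to wait for T (finishes minute 172, plus 15-minute gap → minute 187); Q (finishes minute 61); P (finishes minute 15). The latest of these is minute 187, so U runs minute 187 to 187 + 70 = minute 257.
All tasks are finished once the last one completes. Finish times: P at 15, Q at 61, R at 96, S at 156, T at 172, U at 257. The latest is minute 257.

257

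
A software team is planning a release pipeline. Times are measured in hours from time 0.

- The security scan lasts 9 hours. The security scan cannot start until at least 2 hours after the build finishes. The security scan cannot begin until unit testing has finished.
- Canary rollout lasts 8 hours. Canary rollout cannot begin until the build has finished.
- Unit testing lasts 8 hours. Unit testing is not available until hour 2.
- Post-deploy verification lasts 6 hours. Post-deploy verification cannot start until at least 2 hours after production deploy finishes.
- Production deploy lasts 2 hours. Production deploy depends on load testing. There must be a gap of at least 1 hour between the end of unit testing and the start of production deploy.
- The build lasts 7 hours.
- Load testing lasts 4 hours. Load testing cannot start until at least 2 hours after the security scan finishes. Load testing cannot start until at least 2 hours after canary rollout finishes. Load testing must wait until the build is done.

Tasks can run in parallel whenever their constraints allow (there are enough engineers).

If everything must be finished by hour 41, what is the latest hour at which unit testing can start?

Nothing follows post-deploy verification; the deadline of hour 41 is its only limit. It must start by 41 − 6 = hour 35.
Production deploy must finish before post-deploy verification (must start by hour 35, minus 2-hour gap → hour 33). With a 2-hour duration, production deploy must start by 33 − 2 = hour 31.
Load testing has to be done before production deploy (must start by hour 31). That means finishing by hour 31, i.e. starting by 31 − 4 = hour 27.
Since load testing (must start by hour 27, minus 2-hour gap → hour 25) depends on it, the security scan must finish by hour 25. Backing off its 9-hour duration gives a latest start of hour 16.
Unit testing must finish in time for the security scan (must start by hour 16); production deploy (must start by hour 31, minus 1-hour gap → hour 30). The tightest is hour 16, so unit testing must start by 16 − 8 = hour 8.

8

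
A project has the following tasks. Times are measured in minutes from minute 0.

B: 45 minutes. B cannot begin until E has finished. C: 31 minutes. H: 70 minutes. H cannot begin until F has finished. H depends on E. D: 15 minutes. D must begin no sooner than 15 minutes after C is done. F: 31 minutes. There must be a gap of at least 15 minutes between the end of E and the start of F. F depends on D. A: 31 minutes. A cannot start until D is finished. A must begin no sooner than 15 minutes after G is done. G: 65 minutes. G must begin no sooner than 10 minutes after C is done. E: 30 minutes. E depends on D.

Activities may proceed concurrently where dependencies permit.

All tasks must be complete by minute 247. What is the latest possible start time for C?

A must finish by minute 247; it takes 31 minutes, so it must start by 247 − 31 = minute 216.
B has no dependents, so it just needs to finish by minute 247. Starting by 247 − 45 = minute 202 achieves that.
H has no dependents, so it just needs to finish by minute 247. Starting by 247 − 70 = minute 177 achieves that.
F feeds into H (must start by minute 177); so F must finish by minute 177 and therefore start by minute 146.
E has several dependents: B (must start by minute 202); F (must start by minute 146, minus 15-minute gap → minute 131); H (must start by minute 177). The earliest of those limits is minute 131, so E must start by 131 − 30 = minute 101.
D feeds A (must start by minute 216); E (must start by minute 101); F (must start by minute 146). Taking the minimum, D must finish by minute 101 and start by 101 − 15 = minute 86.
G must finish before A (must start by minute 216, minus 15-minute gap → minute 201). With a 65-minute duration, G must start by 201 − 65 = minute 136.
C feeds D (must start by minute 86, minus 15-minute gap → minute 71); G (must start by minute 136, minus 10-minute gap → minute 126). Taking the minimum, C must finish by minute 71 and start by 71 − 31 = minute 40.

40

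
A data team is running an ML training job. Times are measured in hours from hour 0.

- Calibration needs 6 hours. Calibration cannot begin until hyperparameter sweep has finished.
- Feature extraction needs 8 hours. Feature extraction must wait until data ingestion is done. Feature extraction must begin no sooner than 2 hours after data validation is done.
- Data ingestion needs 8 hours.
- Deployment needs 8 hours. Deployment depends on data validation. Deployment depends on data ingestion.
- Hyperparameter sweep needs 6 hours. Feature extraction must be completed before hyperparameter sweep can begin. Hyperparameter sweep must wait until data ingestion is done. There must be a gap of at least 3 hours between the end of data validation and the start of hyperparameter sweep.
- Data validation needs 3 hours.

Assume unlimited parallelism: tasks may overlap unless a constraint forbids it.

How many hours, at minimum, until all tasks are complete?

28

Data validation can start immediately at hour 0; it finishes at hour 3.
Data ingestion has no prerequisites, so it starts at hour 0 and finishes at hour 8.
Deployment has to wait for data validation (finishes hour 3); data ingestion (finishes hour 8). The latest of these is hour 8, so deployment runs hour 8 to 8 + 8 = hour 16.
Feature extraction has to wait for data ingestion (finishes hour 8); data validation (finishes hour 3, plus 2-hour gap → hour 5). The latest of these is hour 8, so feature extraction runs hour 8 to 8 + 8 = hour 16.
Hyperparameter sweep has to wait for feature extraction (finishes hour 16); data ingestion (finishes hour 8); data validation (finishes hour 3, plus 3-hour gap → hour 6). The latest of these is hour 16, so hyperparameter sweep runs hour 16 to 16 + 6 = hour 22.
Calibration waits on hyperparameter sweep (finishes hour 22), so it starts at hour 22 and finishes at 22 + 6 = hour 28.
All tasks are finished once the last one completes. Finish times: Data ingestion at 8, Data validation at 3, Feature extraction at 16, Hyperparameter sweep at 22, Calibration at 28, Deployment at 16. The latest is hour 28.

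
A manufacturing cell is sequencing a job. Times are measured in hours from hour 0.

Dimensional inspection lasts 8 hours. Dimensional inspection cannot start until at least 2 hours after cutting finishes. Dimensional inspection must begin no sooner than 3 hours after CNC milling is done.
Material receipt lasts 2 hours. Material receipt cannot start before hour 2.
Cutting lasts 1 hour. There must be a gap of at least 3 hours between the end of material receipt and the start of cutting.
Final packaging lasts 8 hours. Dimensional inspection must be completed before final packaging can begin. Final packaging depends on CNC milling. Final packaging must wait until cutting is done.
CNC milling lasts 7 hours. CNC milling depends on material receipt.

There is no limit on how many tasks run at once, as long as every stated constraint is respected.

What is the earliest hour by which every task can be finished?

Material receipt cannot begin until its own release at hour 2. It runs from hour 2 to 2 + 2 = hour 4.
CNC milling cannot begin until material receipt (finishes hour 4). It runs from hour 4 to 4 + 7 = hour 11.
Cutting cannot begin until material receipt (finishes hour 4, plus 3-hour gap → hour 7). It runs from hour 7 to 7 + 1 = hour 8.
Dimensional inspection cannot start until cutting (finishes hour 8, plus 2-hour gap → hour 10); CNC milling (finishes hour 11, plus 3-hour gap → hour 14). The controlling bound is hour 14, so dimensional inspection finishes at 14 + 8 = hour 22.
Final packaging has to wait for dimensional inspection (finishes hour 22); CNC milling (finishes hour 11); cutting (finishes hour 8). The latest of these is hour 22, so final packaging runs hour 22 to 22 + 8 = hour 30.
All tasks are finished once the last one completes. Finish times: Material receipt at 4, Cutting at 8, CNC milling at 11, Dimensional inspection at 22, Final packaging at 30. The latest is hour 30.

30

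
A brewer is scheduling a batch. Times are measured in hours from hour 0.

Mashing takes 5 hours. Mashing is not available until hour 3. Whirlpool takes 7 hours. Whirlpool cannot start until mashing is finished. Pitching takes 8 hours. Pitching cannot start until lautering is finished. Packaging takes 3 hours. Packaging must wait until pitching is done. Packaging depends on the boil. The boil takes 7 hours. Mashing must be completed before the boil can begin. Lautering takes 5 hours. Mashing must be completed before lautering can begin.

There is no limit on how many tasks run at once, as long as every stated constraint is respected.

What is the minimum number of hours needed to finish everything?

24

After its own release at hour 3, mashing can start at hour 3 and finishes at hour 8.
Whirlpool cannot begin until mashing (finishes hour 8). It runs from hour 8 to 8 + 7 = hour 15.
The boil waits on mashing (finishes hour 8), so it starts at hour 8 and finishes at 8 + 7 = hour 15.
Lautering cannot begin until mashing (finishes hour 8). It runs from hour 8 to 8 + 5 = hour 13.
After lautering (finishes hour 13), pitching can start at hour 13 and finishes at hour 21.
For packaging: pitching (finishes hour 21); the boil (finishes hour 15). Taking the maximum gives a start of hour 21, and it finishes at 21 + 3 = hour 24.
All tasks are finished once the last one completes. Finish times: Mashing at 8, Lautering at 13, The boil at 15, Whirlpool at 15, Pitching at 21, Packaging at 24. The latest is hour 24.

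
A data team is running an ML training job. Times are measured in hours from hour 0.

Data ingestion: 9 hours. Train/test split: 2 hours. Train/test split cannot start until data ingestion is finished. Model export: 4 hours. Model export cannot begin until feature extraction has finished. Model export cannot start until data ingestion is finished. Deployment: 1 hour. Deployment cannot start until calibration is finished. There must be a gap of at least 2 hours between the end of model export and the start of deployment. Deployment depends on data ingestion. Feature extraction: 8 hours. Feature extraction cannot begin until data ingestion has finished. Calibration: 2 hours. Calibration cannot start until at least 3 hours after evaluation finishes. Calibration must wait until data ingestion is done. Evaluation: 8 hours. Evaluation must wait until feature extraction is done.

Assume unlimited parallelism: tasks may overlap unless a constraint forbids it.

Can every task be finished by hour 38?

Nothing blocks data ingestion, so it runs from hour 0 to hour 9.
Train/test split cannot begin until data ingestion (finishes hour 9). It runs from hour 9 to 9 + 2 = hour 11.
After data ingestion (finishes hour 9), feature extraction can start at hour 9 and finishes at hour 17.
For model export: feature extraction (finishes hour 17); data ingestion (finishes hour 9). Taking the maximum gives a start of hour 17, and it finishes at 17 + 4 = hour 21.
Evaluation waits on feature extraction (finishes hour 17), so it starts at hour 17 and finishes at 17 + 8 = hour 25.
Calibration cannot start until evaluation (finishes hour 25, plus 3-hour gap → hour 28); data ingestion (finishes hour 9). The controlling bound is hour 28, so calibration finishes at 28 + 2 = hour 30.
Deployment needs all of calibration (finishes hour 30); model export (finishes hour 21, plus 2-hour gap → hour 23); data ingestion (finishes hour 9). That puts its earliest start at hour 30; it finishes at 30 + 1 = hour 31.
Every task is finished by hour 31, which is no later than the deadline of 38, so the schedule is feasible.

Yes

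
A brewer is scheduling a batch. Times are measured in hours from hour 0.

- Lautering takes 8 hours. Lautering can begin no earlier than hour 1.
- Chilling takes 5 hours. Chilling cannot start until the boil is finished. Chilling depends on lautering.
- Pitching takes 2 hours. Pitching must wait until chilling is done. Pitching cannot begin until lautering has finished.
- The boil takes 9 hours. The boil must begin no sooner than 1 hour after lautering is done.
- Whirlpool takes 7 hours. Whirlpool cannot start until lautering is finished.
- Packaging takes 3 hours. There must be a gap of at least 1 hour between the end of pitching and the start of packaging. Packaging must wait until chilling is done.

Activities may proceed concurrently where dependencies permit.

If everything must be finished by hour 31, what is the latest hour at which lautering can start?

Nothing follows packaging; the deadline of hour 31 is its only limit. It must start by 31 − 3 = hour 28.
Since packaging (must start by hour 28, minus 1-hour gap → hour 27) depends on it, pitching must finish by hour 27. Backing off its 2-hour duration gives a latest start of hour 25.
For chilling: pitching (must start by hour 25); packaging (must start by hour 28). The most restrictive is hour 25; with a 5-hour duration, chilling must start by hour 20.
The boil has to be done before chilling (must start by hour 20). That means finishing by hour 20, i.e. starting by 20 − 9 = hour 11.
Whirlpool must finish by hour 31; it takes 7 hours, so it must start by 31 − 7 = hour 24.
Lautering must finish in time for the boil (must start by hour 11, minus 1-hour gap → hour 10); whirlpool (must start by hour 24); chilling (must start by hour 20); pitching (must start by hour 25). The tightest is hour 10, so lautering must start by 10 − 8 = hour 2.

2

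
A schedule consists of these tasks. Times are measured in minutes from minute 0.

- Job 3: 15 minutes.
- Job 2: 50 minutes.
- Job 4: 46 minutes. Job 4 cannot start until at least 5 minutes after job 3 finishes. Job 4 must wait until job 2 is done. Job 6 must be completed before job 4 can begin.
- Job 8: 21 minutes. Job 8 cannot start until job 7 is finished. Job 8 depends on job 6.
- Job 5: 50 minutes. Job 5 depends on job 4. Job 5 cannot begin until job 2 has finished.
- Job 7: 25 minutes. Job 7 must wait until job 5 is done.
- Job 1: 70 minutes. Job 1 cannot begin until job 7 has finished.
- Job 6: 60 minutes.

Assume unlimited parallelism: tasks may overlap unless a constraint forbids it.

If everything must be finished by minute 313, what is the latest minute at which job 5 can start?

Job 1 must finish by minute 313; it takes 70 minutes, so it must start by 313 − 70 = minute 243.
Nothing follows job 8; the deadline of minute 313 is its only limit. It must start by 313 − 21 = minute 292.
Job 7 must finish in time for job 1 (must start by minute 243); job 8 (must start by minute 292). The tightest is minute 243, so job 7 must start by 243 − 25 = minute 218.
Since job 7 (must start by minute 218) depends on it, job 5 must finish by minute 218. Backing off its 50-minute duration gives a latest start of minute 168.

168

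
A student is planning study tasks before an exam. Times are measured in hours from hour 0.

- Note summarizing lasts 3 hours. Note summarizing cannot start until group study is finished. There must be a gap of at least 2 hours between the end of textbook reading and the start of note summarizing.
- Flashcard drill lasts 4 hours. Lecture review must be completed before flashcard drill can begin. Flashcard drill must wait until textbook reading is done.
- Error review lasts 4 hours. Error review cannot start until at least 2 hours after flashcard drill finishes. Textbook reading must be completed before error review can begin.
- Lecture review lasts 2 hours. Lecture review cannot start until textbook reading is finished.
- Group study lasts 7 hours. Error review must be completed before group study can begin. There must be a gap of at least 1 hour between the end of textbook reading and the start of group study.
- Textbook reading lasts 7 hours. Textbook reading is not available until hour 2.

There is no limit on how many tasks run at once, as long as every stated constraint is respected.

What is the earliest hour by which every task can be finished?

Textbook reading waits on its own release at hour 2, so it starts at hour 2 and finishes at 2 + 7 = hour 9.
After textbook reading (finishes hour 9), lecture review can start at hour 9 and finishes at hour 11.
For flashcard drill: lecture review (finishes hour 11); textbook reading (finishes hour 9). Taking the maximum gives a start of hour 11, and it finishes at 11 + 4 = hour 15.
For error review: flashcard drill (finishes hour 15, plus 2-hour gap → hour 17); textbook reading (finishes hour 9). Taking the maximum gives a start of hour 17, and it finishes at 17 + 4 = hour 21.
Group study cannot start until error review (finishes hour 21); textbook reading (finishes hour 9, plus 1-hour gap → hour 10). The controlling bound is hour 21, so group study finishes at 21 + 7 = hour 28.
Note summarizing cannot start until group study (finishes hour 28); textbook reading (finishes hour 9, plus 2-hour gap → hour 11). The controlling bound is hour 28, so note summarizing finishes at 28 + 3 = hour 31.
All tasks are finished once the last one completes. Finish times: Textbook reading at 9, Lecture review at 11, Flashcard drill at 15, Error review at 21, Group study at 28, Note summarizing at 31. The latest is hour 31.

31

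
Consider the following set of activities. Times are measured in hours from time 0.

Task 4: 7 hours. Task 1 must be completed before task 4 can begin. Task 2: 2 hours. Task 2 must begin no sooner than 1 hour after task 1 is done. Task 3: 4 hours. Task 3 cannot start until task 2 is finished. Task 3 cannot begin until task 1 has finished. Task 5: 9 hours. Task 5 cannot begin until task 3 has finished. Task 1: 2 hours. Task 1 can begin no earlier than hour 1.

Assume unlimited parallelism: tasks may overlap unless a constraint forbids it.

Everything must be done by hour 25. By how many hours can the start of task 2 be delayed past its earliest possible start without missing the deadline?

6

After its own release at hour 1, task 1 can start at hour 1 and finishes at hour 3.
Task 2 waits on task 1 (finishes hour 3, plus 1-hour gap → hour 4), so it starts at hour 4 and finishes at 4 + 2 = hour 6.

Working backward from the deadline:
Nothing follows task 5; the deadline of hour 25 is its only limit. It must start by 25 − 9 = hour 16.
Since task 5 (must start by hour 16) depends on it, task 3 must finish by hour 16. Backing off its 4-hour duration gives a latest start of hour 12.
Task 2 has to be done before task 3 (must start by hour 12). That means finishing by hour 12, i.e. starting by 12 − 2 = hour 10.
So task 2 can start as early as hour 4 and as late as hour 10, giving 10 − 4 = 6 hours of slack.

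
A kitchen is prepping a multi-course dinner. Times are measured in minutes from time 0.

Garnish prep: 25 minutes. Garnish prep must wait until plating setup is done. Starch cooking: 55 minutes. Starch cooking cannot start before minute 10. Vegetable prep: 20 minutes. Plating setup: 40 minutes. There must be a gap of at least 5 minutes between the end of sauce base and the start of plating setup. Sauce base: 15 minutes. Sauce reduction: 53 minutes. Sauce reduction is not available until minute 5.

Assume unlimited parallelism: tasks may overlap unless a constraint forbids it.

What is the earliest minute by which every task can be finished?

After its own release at minute 10, starch cooking can start at minute 10 and finishes at minute 65.
After its own release at minute 5, sauce reduction can start at minute 5 and finishes at minute 58.
Vegetable prep has no prerequisites, so it starts at minute 0 and finishes at minute 20.
Sauce base can start immediately at minute 0; it finishes at minute 15.
Plating setup cannot begin until sauce base (finishes minute 15, plus 5-minute gap → minute 20). It runs from minute 20 to 20 + 40 = minute 60.
After plating setup (finishes minute 60), garnish prep can start at minute 60 and finishes at minute 85.
All tasks are finished once the last one completes. Finish times: Sauce base at 15, Vegetable prep at 20, Sauce reduction at 58, Starch cooking at 65, Plating setup at 60, Garnish prep at 85. The latest is minute 85.

85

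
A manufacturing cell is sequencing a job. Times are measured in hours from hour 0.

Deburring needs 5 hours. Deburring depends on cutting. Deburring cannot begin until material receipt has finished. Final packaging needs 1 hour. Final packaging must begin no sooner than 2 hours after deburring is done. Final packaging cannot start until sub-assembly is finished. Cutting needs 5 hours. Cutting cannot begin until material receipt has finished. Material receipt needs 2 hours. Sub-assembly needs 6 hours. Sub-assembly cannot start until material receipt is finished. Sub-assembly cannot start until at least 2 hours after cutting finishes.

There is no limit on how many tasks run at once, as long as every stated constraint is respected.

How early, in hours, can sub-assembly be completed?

Nothing blocks material receipt, so it runs from hour 0 to hour 2.
Cutting cannot begin until material receipt (finishes hour 2). It runs from hour 2 to 2 + 5 = hour 7.
For sub-assembly: material receipt (finishes hour 2); cutting (finishes hour 7, plus 2-hour gap → hour 9). Taking the maximum gives a start of hour 9, and it finishes at 9 + 6 = hour 15.

15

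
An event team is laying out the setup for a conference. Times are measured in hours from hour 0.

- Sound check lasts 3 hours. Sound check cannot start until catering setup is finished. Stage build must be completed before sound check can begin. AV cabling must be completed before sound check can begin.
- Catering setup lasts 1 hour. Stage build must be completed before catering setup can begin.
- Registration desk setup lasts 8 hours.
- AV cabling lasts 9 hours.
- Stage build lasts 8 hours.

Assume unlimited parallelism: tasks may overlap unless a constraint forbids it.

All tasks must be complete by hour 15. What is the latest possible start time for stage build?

To finish by hour 15, sound check (duration 3) must start no later than hour 12.
Catering setup must finish before sound check (must start by hour 12). With a 1-hour duration, catering setup must start by 12 − 1 = hour 11.
Stage build has several dependents: catering setup (must start by hour 11); sound check (must start by hour 12). The earliest of those limits is hour 11, so stage build must start by 11 − 8 = hour 3.

3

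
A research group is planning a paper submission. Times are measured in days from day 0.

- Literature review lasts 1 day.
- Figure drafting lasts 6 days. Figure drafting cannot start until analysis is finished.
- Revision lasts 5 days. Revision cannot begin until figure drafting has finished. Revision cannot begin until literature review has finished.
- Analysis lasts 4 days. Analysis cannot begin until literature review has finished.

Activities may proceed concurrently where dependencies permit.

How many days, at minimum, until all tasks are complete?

Literature review has no prerequisites, so it starts at day 0 and finishes at day 1.
After literature review (finishes day 1), analysis can start at day 1 and finishes at day 5.
Figure drafting waits on analysis (finishes day 5), so it starts at day 5 and finishes at 5 + 6 = day 11.
Revision has to wait for figure drafting (finishes day 11); literature review (finishes day 1). The latest of these is day 11, so revision runs day 11 to 11 + 5 = day 16.
All tasks are finished once the last one completes. Finish times: Literature review at 1, Analysis at 5, Figure drafting at 11, Revision at 16. The latest is day 16.

16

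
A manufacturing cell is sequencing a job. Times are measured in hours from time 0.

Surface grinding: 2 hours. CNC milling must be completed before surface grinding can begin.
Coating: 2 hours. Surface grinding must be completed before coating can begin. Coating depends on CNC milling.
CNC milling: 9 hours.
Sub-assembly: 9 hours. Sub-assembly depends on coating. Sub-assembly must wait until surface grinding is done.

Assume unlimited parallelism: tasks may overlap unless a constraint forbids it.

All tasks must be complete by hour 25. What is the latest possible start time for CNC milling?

3

To finish by hour 25, sub-assembly (duration 9) must start no later than hour 16.
Coating feeds into sub-assembly (must start by hour 16); so coating must finish by hour 16 and therefore start by hour 14.
Surface grinding feeds coating (must start by hour 14); sub-assembly (must start by hour 16). Taking the minimum, surface grinding must finish by hour 14 and start by 14 − 2 = hour 12.
CNC milling has several dependents: surface grinding (must start by hour 12); coating (must start by hour 14). The earliest of those limits is hour 12, so CNC milling must start by 12 − 9 = hour 3.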